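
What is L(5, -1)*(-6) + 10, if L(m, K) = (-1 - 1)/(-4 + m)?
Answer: 22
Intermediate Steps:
L(m, K) = -2/(-4 + m)
L(5, -1)*(-6) + 10 = -2/(-4 + 5)*(-6) + 10 = -2/1*(-6) + 10 = -2*1*(-6) + 10 = -2*(-6) + 10 = 12 + 10 = 22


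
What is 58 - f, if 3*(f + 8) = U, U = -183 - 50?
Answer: 431/3 ≈ 143.67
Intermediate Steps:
U = -233
f = -257/3 (f = -8 + (⅓)*(-233) = -8 - 233/3 = -257/3 ≈ -85.667)
58 - f = 58 - 1*(-257/3) = 58 + 257/3 = 431/3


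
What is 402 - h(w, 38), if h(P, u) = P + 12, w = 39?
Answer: 351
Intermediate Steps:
h(P, u) = 12 + P
402 - h(w, 38) = 402 - (12 + 39) = 402 - 1*51 = 402 - 51 = 351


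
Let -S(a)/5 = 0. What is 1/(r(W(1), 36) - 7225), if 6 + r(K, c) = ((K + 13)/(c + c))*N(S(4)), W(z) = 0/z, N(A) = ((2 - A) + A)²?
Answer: -18/130145 ≈ -0.00013831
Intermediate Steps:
S(a) = 0 (S(a) = -5*0 = 0)
N(A) = 4 (N(A) = 2² = 4)
W(z) = 0
r(K, c) = -6 + 2*(13 + K)/c (r(K, c) = -6 + ((K + 13)/(c + c))*4 = -6 + ((13 + K)/((2*c)))*4 = -6 + ((13 + K)*(1/(2*c)))*4 = -6 + ((13 + K)/(2*c))*4 = -6 + 2*(13 + K)/c)
1/(r(W(1), 36) - 7225) = 1/(2*(13 + 0 - 3*36)/36 - 7225) = 1/(2*(1/36)*(13 + 0 - 108) - 7225) = 1/(2*(1/36)*(-95) - 7225) = 1/(-95/18 - 7225) = 1/(-130145/18) = -18/130145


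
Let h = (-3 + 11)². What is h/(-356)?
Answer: -16/89 ≈ -0.17978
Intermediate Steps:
h = 64 (h = 8² = 64)
h/(-356) = 64/(-356) = 64*(-1/356) = -16/89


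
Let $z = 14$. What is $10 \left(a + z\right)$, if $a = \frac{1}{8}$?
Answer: $\frac{565}{4} \approx 141.25$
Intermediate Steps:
$a = \frac{1}{8} \approx 0.125$
$10 \left(a + z\right) = 10 \left(\frac{1}{8} + 14\right) = 10 \cdot \frac{113}{8} = \frac{565}{4}$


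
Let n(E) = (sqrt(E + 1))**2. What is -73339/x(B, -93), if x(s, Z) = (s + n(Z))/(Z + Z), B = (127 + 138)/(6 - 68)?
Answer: -845745348/5969 ≈ -1.4169e+5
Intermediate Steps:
n(E) = 1 + E (n(E) = (sqrt(1 + E))**2 = 1 + E)
B = -265/62 (B = 265/(-62) = 265*(-1/62) = -265/62 ≈ -4.2742)
x(s, Z) = (1 + Z + s)/(2*Z) (x(s, Z) = (s + (1 + Z))/(Z + Z) = (1 + Z + s)/((2*Z)) = (1 + Z + s)*(1/(2*Z)) = (1 + Z + s)/(2*Z))
-73339/x(B, -93) = -73339*(-186/(1 - 93 - 265/62)) = -73339/((1/2)*(-1/93)*(-5969/62)) = -73339/5969/11532 = -73339*11532/5969 = -845745348/5969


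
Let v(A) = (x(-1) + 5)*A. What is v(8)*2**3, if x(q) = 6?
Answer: 704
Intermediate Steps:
v(A) = 11*A (v(A) = (6 + 5)*A = 11*A)
v(8)*2**3 = (11*8)*2**3 = 88*8 = 704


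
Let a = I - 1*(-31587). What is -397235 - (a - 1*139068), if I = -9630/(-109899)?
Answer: -3538187164/12211 ≈ -2.8975e+5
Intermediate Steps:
I = 1070/12211 (I = -9630*(-1/109899) = 1070/12211 ≈ 0.087626)
a = 385709927/12211 (a = 1070/12211 - 1*(-31587) = 1070/12211 + 31587 = 385709927/12211 ≈ 31587.)
-397235 - (a - 1*139068) = -397235 - (385709927/12211 - 1*139068) = -397235 - (385709927/12211 - 139068) = -397235 - 1*(-1312449421/12211) = -397235 + 1312449421/12211 = -3538187164/12211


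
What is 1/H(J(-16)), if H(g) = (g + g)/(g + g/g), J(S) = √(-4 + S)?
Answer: ½ - I*√5/20 ≈ 0.5 - 0.1118*I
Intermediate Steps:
H(g) = 2*g/(1 + g) (H(g) = (2*g)/(g + 1) = (2*g)/(1 + g) = 2*g/(1 + g))
1/H(J(-16)) = 1/(2*√(-4 - 16)/(1 + √(-4 - 16))) = 1/(2*√(-20)/(1 + √(-20))) = 1/(2*(2*I*√5)/(1 + 2*I*√5)) = 1/(4*I*√5/(1 + 2*I*√5)) = -I*√5*(1 + 2*I*√5)/20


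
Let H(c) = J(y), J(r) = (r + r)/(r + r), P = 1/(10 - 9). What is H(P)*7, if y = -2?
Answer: 7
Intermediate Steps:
P = 1 (P = 1/1 = 1)
J(r) = 1 (J(r) = (2*r)/((2*r)) = (2*r)*(1/(2*r)) = 1)
H(c) = 1
H(P)*7 = 1*7 = 7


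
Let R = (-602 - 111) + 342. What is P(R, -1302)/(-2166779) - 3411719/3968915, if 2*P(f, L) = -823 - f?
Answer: -7391544108311/8599761674785 ≈ -0.85951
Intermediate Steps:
R = -371 (R = -713 + 342 = -371)
P(f, L) = -823/2 - f/2 (P(f, L) = (-823 - f)/2 = -823/2 - f/2)
P(R, -1302)/(-2166779) - 3411719/3968915 = (-823/2 - ½*(-371))/(-2166779) - 3411719/3968915 = (-823/2 + 371/2)*(-1/2166779) - 3411719*1/3968915 = -226*(-1/2166779) - 3411719/3968915 = 226/2166779 - 3411719/3968915 = -7391544108311/8599761674785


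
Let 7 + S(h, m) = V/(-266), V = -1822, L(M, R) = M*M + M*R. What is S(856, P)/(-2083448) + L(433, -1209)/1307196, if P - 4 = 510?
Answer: -5819207179297/22638885038154 ≈ -0.25704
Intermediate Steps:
P = 514 (P = 4 + 510 = 514)
L(M, R) = M² + M*R
S(h, m) = -20/133 (S(h, m) = -7 - 1822/(-266) = -7 - 1822*(-1/266) = -7 + 911/133 = -20/133)
S(856, P)/(-2083448) + L(433, -1209)/1307196 = -20/133/(-2083448) + (433*(433 - 1209))/1307196 = -20/133*(-1/2083448) + (433*(-776))*(1/1307196) = 5/69274646 - 336008*1/1307196 = 5/69274646 - 84002/326799 = -5819207179297/22638885038154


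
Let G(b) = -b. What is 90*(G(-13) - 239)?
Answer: -20340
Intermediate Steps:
90*(G(-13) - 239) = 90*(-1*(-13) - 239) = 90*(13 - 239) = 90*(-226) = -20340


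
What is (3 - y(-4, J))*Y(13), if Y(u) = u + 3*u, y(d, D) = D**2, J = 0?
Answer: 156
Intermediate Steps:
Y(u) = 4*u
(3 - y(-4, J))*Y(13) = (3 - 1*0**2)*(4*13) = (3 - 1*0)*52 = (3 + 0)*52 = 3*52 = 156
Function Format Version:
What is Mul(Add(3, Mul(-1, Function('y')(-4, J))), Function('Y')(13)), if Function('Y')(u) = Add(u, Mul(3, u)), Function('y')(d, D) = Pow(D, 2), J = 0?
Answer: 156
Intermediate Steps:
Function('Y')(u) = Mul(4, u)
Mul(Add(3, Mul(-1, Function('y')(-4, J))), Function('Y')(13)) = Mul(Add(3, Mul(-1, Pow(0, 2))), Mul(4, 13)) = Mul(Add(3, Mul(-1, 0)), 52) = Mul(Add(3, 0), 52) = Mul(3, 52) = 156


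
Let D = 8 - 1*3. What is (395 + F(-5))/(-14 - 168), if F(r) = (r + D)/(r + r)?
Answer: -395/182 ≈ -2.1703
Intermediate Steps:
D = 5 (D = 8 - 3 = 5)
F(r) = (5 + r)/(2*r) (F(r) = (r + 5)/(r + r) = (5 + r)/((2*r)) = (5 + r)*(1/(2*r)) = (5 + r)/(2*r))
(395 + F(-5))/(-14 - 168) = (395 + (1/2)*(5 - 5)/(-5))/(-14 - 168) = (395 + (1/2)*(-1/5)*0)/(-182) = (395 + 0)*(-1/182) = 395*(-1/182) = -395/182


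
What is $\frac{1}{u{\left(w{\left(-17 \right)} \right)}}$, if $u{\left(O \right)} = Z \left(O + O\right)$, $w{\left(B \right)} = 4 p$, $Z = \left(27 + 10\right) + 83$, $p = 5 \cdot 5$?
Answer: $\frac{1}{24000} \approx 4.1667 \cdot 10^{-5}$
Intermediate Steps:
$p = 25$
$Z = 120$ ($Z = 37 + 83 = 120$)
$w{\left(B \right)} = 100$ ($w{\left(B \right)} = 4 \cdot 25 = 100$)
$u{\left(O \right)} = 240 O$ ($u{\left(O \right)} = 120 \left(O + O\right) = 120 \cdot 2 O = 240 O$)
$\frac{1}{u{\left(w{\left(-17 \right)} \right)}} = \frac{1}{240 \cdot 100} = \frac{1}{24000}$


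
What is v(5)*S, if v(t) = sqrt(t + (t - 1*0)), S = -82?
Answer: -82*sqrt(10) ≈ -259.31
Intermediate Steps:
v(t) = sqrt(2)*sqrt(t) (v(t) = sqrt(t + (t + 0)) = sqrt(t + t) = sqrt(2*t) = sqrt(2)*sqrt(t))
v(5)*S = (sqrt(2)*sqrt(5))*(-82) = sqrt(10)*(-82) = -82*sqrt(10)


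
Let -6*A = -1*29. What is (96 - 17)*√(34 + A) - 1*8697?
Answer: -8697 + 79*√1398/6 ≈ -8204.7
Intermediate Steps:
A = 29/6 (A = -(-1)*29/6 = -⅙*(-29) = 29/6 ≈ 4.8333)
(96 - 17)*√(34 + A) - 1*8697 = (96 - 17)*√(34 + 29/6) - 1*8697 = 79*√(233/6) - 8697 = 79*(√1398/6) - 8697 = 79*√1398/6 - 8697 = -8697 + 79*√1398/6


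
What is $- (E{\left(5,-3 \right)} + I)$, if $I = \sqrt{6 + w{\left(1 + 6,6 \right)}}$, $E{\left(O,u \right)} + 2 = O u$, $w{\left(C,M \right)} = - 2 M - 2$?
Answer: $17 - 2 i \sqrt{2} \approx 17.0 - 2.8284 i$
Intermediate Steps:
$w{\left(C,M \right)} = -2 - 2 M$
$E{\left(O,u \right)} = -2 + O u$
$I = 2 i \sqrt{2}$ ($I = \sqrt{6 - 14} = \sqrt{-8} = 2 i \sqrt{2} \approx 2.8284 i$)
$- (E{\left(5,-3 \right)} + I) = - (\left(-2 + 5 \left(-3\right)\right) + 2 i \sqrt{2}) = - (\left(-2 - 15\right) + 2 i \sqrt{2}) = - (-17 + 2 i \sqrt{2}) = 17 - 2 i \sqrt{2}$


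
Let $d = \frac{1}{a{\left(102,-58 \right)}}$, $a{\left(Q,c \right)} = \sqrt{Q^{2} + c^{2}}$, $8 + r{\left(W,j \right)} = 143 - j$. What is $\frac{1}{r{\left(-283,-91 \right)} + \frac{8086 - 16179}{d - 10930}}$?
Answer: $\frac{186470514458647}{42280406338424098} - \frac{8093 \sqrt{3442}}{42280406338424098} \approx 0.0044103$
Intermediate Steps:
$r{\left(W,j \right)} = 135 - j$ ($r{\left(W,j \right)} = -8 - \left(-143 + j\right) = 135 - j$)
$d = \frac{\sqrt{3442}}{6884}$ ($d = \frac{1}{\sqrt{102^{2} + \left(-58\right)^{2}}} = \frac{1}{\sqrt{10404 + 3364}} = \frac{1}{\sqrt{13768}} = \frac{1}{2 \sqrt{3442}} = \frac{\sqrt{3442}}{6884} \approx 0.0085225$)
$\frac{1}{r{\left(-283,-91 \right)} + \frac{8086 - 16179}{d - 10930}} = \frac{1}{\left(135 - -91\right) + \frac{8086 - 16179}{\frac{\sqrt{3442}}{6884} - 10930}} = \frac{1}{\left(135 + 91\right) - \frac{8093}{-10930 + \frac{\sqrt{3442}}{6884}}} = \frac{1}{226 - \frac{8093}{-10930 + \frac{\sqrt{3442}}{6884}}}$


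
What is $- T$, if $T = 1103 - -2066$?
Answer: $-3169$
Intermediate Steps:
$T = 3169$ ($T = 1103 + 2066 = 3169$)
$- T = \left(-1\right) 3169 = -3169$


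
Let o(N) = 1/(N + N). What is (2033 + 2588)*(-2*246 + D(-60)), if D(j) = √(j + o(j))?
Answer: -2273532 + 4621*I*√216030/60 ≈ -2.2735e+6 + 35797.0*I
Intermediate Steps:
o(N) = 1/(2*N)
D(j) = √(j + 1/(2*j))
(2033 + 2588)*(-2*246 + D(-60)) = (2033 + 2588)*(-2*246 + √(2/(-60) + 4*(-60))/2) = 4621*(-492 + √(2*(-1/60) - 240)/2) = 4621*(-492 + √(-1/30 - 240)/2) = 4621*(-492 + √(-7201/30)/2) = 4621*(-492 + (I*√216030/30)/2) = 4621*(-492 + I*√216030/60) = -2273532 + 4621*I*√216030/60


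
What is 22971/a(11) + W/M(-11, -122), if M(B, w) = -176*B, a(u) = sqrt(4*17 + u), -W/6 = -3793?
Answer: 11379/968 + 22971*sqrt(79)/79 ≈ 2596.2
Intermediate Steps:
W = 22758 (W = -6*(-3793) = 22758)
a(u) = sqrt(68 + u)
22971/a(11) + W/M(-11, -122) = 22971/(sqrt(68 + 11)) + 22758/((-176*(-11))) = 22971/(sqrt(79)) + 22758/1936 = 22971*(sqrt(79)/79) + 22758*(1/1936) = 22971*sqrt(79)/79 + 11379/968 = 11379/968 + 22971*sqrt(79)/79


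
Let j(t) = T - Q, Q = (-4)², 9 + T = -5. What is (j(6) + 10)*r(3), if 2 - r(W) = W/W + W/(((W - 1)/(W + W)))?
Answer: 160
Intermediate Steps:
T = -14 (T = -9 - 5 = -14)
Q = 16
j(t) = -30 (j(t) = -14 - 1*16 = -14 - 16 = -30)
r(W) = 1 - 2*W²/(-1 + W) (r(W) = 2 - (W/W + W/(((W - 1)/(W + W)))) = 2 - (1 + W/(((-1 + W)/((2*W))))) = 2 - (1 + W/(((-1 + W)*(1/(2*W))))) = 2 - (1 + W/(((-1 + W)/(2*W)))) = 2 - (1 + W*(2*W/(-1 + W))) = 2 - (1 + 2*W²/(-1 + W)) = 2 + (-1 - 2*W²/(-1 + W)) = 1 - 2*W²/(-1 + W))
(j(6) + 10)*r(3) = (-30 + 10)*((-1 + 3 - 2*3²)/(-1 + 3)) = -20*(-1 + 3 - 2*9)/2 = -10*(-1 + 3 - 18) = -10*(-16) = -20*(-8) = 160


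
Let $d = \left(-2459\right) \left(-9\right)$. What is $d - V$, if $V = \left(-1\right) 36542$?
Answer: $58673$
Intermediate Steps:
$V = -36542$
$d = 22131$
$d - V = 22131 - -36542 = 22131 + 36542 = 58673$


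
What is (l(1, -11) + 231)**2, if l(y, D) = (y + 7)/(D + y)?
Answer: 1324801/25 ≈ 52992.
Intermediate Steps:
l(y, D) = (7 + y)/(D + y)
(l(1, -11) + 231)**2 = ((7 + 1)/(-11 + 1) + 231)**2 = (8/(-10) + 231)**2 = (-1/10*8 + 231)**2 = (-4/5 + 231)**2 = (1151/5)**2 = 1324801/25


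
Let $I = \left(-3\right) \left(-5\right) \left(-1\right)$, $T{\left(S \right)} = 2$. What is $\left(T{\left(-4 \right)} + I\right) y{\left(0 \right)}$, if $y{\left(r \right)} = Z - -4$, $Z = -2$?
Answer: $-26$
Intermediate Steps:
$I = -15$ ($I = 15 \left(-1\right) = -15$)
$y{\left(r \right)} = 2$ ($y{\left(r \right)} = -2 - -4 = -2 + 4 = 2$)
$\left(T{\left(-4 \right)} + I\right) y{\left(0 \right)} = \left(2 - 15\right) 2 = \left(-13\right) 2 = -26$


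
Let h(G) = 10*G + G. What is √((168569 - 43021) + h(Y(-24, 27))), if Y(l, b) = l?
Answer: 2*√31321 ≈ 353.95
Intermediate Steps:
h(G) = 11*G
√((168569 - 43021) + h(Y(-24, 27))) = √((168569 - 43021) + 11*(-24)) = √(125548 - 264) = √125284 = 2*√31321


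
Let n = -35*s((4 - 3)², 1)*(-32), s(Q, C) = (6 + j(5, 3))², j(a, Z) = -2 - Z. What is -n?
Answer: -1120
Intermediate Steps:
s(Q, C) = 1 (s(Q, C) = (6 + (-2 - 1*3))² = (6 + (-2 - 3))² = (6 - 5)² = 1² = 1)
n = 1120 (n = -35*1*(-32) = -35*(-32) = 1120)
-n = -1*1120 = -1120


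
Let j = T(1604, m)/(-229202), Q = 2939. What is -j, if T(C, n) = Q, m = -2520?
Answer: 2939/229202 ≈ 0.012823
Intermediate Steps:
T(C, n) = 2939
j = -2939/229202 (j = 2939/(-229202) = 2939*(-1/229202) = -2939/229202 ≈ -0.012823)
-j = -1*(-2939/229202) = 2939/229202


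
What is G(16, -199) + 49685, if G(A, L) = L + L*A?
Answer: 46302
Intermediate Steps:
G(A, L) = L + A*L
G(16, -199) + 49685 = -199*(1 + 16) + 49685 = -199*17 + 49685 = -3383 + 49685 = 46302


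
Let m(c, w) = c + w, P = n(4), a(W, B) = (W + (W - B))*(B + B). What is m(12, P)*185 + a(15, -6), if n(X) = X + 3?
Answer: 3083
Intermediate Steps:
n(X) = 3 + X
a(W, B) = 2*B*(-B + 2*W) (a(W, B) = (-B + 2*W)*(2*B) = 2*B*(-B + 2*W))
P = 7 (P = 3 + 4 = 7)
m(12, P)*185 + a(15, -6) = (12 + 7)*185 + 2*(-6)*(-1*(-6) + 2*15) = 19*185 + 2*(-6)*(6 + 30) = 3515 + 2*(-6)*36 = 3515 - 432 = 3083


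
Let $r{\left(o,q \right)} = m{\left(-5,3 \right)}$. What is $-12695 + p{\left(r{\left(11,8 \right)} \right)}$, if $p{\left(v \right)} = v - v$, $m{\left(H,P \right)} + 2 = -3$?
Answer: $-12695$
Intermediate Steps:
$m{\left(H,P \right)} = -5$ ($m{\left(H,P \right)} = -2 - 3 = -5$)
$r{\left(o,q \right)} = -5$
$p{\left(v \right)} = 0$
$-12695 + p{\left(r{\left(11,8 \right)} \right)} = -12695 + 0 = -12695$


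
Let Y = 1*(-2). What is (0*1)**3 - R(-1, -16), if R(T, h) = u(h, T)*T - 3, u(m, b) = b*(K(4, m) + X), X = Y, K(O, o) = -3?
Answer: 8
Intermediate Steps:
Y = -2
X = -2
u(m, b) = -5*b (u(m, b) = b*(-3 - 2) = b*(-5) = -5*b)
R(T, h) = -3 - 5*T**2 (R(T, h) = (-5*T)*T - 3 = -5*T**2 - 3 = -3 - 5*T**2)
(0*1)**3 - R(-1, -16) = (0*1)**3 - (-3 - 5*(-1)**2) = 0**3 - (-3 - 5*1) = 0 - (-3 - 5) = 0 - 1*(-8) = 0 + 8 = 8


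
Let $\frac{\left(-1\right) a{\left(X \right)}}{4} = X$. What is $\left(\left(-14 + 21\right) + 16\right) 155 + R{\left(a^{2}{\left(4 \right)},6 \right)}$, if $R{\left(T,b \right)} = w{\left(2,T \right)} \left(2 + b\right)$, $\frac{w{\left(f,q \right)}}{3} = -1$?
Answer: $3541$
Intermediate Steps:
$a{\left(X \right)} = - 4 X$
$w{\left(f,q \right)} = -3$ ($w{\left(f,q \right)} = 3 \left(-1\right) = -3$)
$R{\left(T,b \right)} = -6 - 3 b$ ($R{\left(T,b \right)} = - 3 \left(2 + b\right) = -6 - 3 b$)
$\left(\left(-14 + 21\right) + 16\right) 155 + R{\left(a^{2}{\left(4 \right)},6 \right)} = \left(\left(-14 + 21\right) + 16\right) 155 - 24 = \left(7 + 16\right) 155 - 24 = 23 \cdot 155 - 24 = 3565 - 24 = 3541$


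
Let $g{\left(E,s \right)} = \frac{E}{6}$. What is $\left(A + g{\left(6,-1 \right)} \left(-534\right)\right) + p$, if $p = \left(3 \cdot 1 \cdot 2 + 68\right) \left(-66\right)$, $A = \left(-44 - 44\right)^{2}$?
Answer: $2326$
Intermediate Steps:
$g{\left(E,s \right)} = \frac{E}{6}$ ($g{\left(E,s \right)} = E \frac{1}{6} = \frac{E}{6}$)
$A = 7744$ ($A = \left(-88\right)^{2} = 7744$)
$p = -4884$ ($p = \left(3 \cdot 2 + 68\right) \left(-66\right) = \left(6 + 68\right) \left(-66\right) = 74 \left(-66\right) = -4884$)
$\left(A + g{\left(6,-1 \right)} \left(-534\right)\right) + p = \left(7744 + \frac{1}{6} \cdot 6 \left(-534\right)\right) - 4884 = \left(7744 + 1 \left(-534\right)\right) - 4884 = \left(7744 - 534\right) - 4884 = 7210 - 4884 = 2326$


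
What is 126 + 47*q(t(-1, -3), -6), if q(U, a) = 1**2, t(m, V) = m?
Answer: 173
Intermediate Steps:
q(U, a) = 1
126 + 47*q(t(-1, -3), -6) = 126 + 47*1 = 126 + 47 = 173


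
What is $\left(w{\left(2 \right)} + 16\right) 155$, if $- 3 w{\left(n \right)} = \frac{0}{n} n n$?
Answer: $2480$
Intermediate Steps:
$w{\left(n \right)} = 0$ ($w{\left(n \right)} = - \frac{\frac{0}{n} n n}{3} = - \frac{0 n n}{3} = - \frac{0 n}{3} = \left(- \frac{1}{3}\right) 0 = 0$)
$\left(w{\left(2 \right)} + 16\right) 155 = \left(0 + 16\right) 155 = 16 \cdot 155 = 2480$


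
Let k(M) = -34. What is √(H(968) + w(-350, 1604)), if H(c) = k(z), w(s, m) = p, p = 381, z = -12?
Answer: √347 ≈ 18.628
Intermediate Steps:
w(s, m) = 381
H(c) = -34
√(H(968) + w(-350, 1604)) = √(-34 + 381) = √347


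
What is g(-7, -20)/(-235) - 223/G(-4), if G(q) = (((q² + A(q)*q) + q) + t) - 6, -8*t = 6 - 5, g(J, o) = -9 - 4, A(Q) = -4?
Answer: -83393/8225 ≈ -10.139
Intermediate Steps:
g(J, o) = -13
t = -⅛ (t = -(6 - 5)/8 = -⅛*1 = -⅛ ≈ -0.12500)
G(q) = -49/8 + q² - 3*q (G(q) = (((q² - 4*q) + q) - ⅛) - 6 = ((q² - 3*q) - ⅛) - 6 = (-⅛ + q² - 3*q) - 6 = -49/8 + q² - 3*q)
g(-7, -20)/(-235) - 223/G(-4) = -13/(-235) - 223/(-49/8 + (-4)² - 3*(-4)) = -13*(-1/235) - 223/(-49/8 + 16 + 12) = 13/235 - 223/175/8 = 13/235 - 223*8/175 = 13/235 - 1784/175 = -83393/8225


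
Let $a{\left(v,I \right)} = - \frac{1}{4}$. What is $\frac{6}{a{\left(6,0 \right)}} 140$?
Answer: $-3360$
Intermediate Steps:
$a{\left(v,I \right)} = - \frac{1}{4}$ ($a{\left(v,I \right)} = \left(-1\right) \frac{1}{4} = - \frac{1}{4}$)
$\frac{6}{a{\left(6,0 \right)}} 140 = \frac{6}{- \frac{1}{4}} \cdot 140 = 6 \left(-4\right) 140 = \left(-24\right) 140 = -3360$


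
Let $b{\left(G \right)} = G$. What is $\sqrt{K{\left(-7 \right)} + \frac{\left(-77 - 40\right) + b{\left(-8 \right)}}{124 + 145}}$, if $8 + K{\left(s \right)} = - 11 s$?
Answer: $\frac{2 \sqrt{1239821}}{269} \approx 8.2786$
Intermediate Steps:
$K{\left(s \right)} = -8 - 11 s$
$\sqrt{K{\left(-7 \right)} + \frac{\left(-77 - 40\right) + b{\left(-8 \right)}}{124 + 145}} = \sqrt{\left(-8 - -77\right) + \frac{\left(-77 - 40\right) - 8}{124 + 145}} = \sqrt{\left(-8 + 77\right) + \frac{\left(-77 - 40\right) - 8}{269}} = \sqrt{69 + \left(-117 - 8\right) \frac{1}{269}} = \sqrt{69 - \frac{125}{269}} = \sqrt{\frac{18436}{269}} = \frac{2 \sqrt{1239821}}{269}$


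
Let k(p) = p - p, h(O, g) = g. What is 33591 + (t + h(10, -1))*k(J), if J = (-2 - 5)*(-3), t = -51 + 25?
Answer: 33591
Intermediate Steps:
t = -26
J = 21 (J = -7*(-3) = 21)
k(p) = 0
33591 + (t + h(10, -1))*k(J) = 33591 + (-26 - 1)*0 = 33591 - 27*0 = 33591 + 0 = 33591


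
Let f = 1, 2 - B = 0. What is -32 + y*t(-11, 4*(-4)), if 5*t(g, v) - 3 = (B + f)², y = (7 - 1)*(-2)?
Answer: -304/5 ≈ -60.800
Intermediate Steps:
B = 2 (B = 2 - 1*0 = 2 + 0 = 2)
y = -12 (y = 6*(-2) = -12)
t(g, v) = 12/5 (t(g, v) = ⅗ + (2 + 1)²/5 = ⅗ + (⅕)*3² = ⅗ + (⅕)*9 = ⅗ + 9/5 = 12/5)
-32 + y*t(-11, 4*(-4)) = -32 - 12*12/5 = -32 - 144/5 = -304/5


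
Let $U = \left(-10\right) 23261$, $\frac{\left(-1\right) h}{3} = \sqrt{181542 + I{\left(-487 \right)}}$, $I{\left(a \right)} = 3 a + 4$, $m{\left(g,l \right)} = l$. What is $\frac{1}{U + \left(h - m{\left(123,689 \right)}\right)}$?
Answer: $- \frac{233299}{54426802636} + \frac{3 \sqrt{180085}}{54426802636} \approx -4.2631 \cdot 10^{-6}$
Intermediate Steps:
$I{\left(a \right)} = 4 + 3 a$
$h = - 3 \sqrt{180085}$ ($h = - 3 \sqrt{181542 + \left(4 + 3 \left(-487\right)\right)} = - 3 \sqrt{181542 + \left(4 - 1461\right)} = - 3 \sqrt{181542 - 1457} = - 3 \sqrt{180085} \approx -1273.1$)
$U = -232610$
$\frac{1}{U + \left(h - m{\left(123,689 \right)}\right)} = \frac{1}{-232610 - \left(689 + 3 \sqrt{180085}\right)} = \frac{1}{-233299 - 3 \sqrt{180085}}$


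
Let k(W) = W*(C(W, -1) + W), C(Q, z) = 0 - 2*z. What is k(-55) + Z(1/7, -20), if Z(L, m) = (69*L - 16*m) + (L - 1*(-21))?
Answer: 3266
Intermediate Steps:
C(Q, z) = -2*z
Z(L, m) = 21 - 16*m + 70*L (Z(L, m) = (-16*m + 69*L) + (L + 21) = (-16*m + 69*L) + (21 + L) = 21 - 16*m + 70*L)
k(W) = W*(2 + W) (k(W) = W*(-2*(-1) + W) = W*(2 + W))
k(-55) + Z(1/7, -20) = -55*(2 - 55) + (21 - 16*(-20) + 70/7) = -55*(-53) + (21 + 320 + 70*(⅐)) = 2915 + (21 + 320 + 10) = 2915 + 351 = 3266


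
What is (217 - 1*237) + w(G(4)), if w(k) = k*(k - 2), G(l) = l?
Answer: -12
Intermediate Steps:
w(k) = k*(-2 + k)
(217 - 1*237) + w(G(4)) = (217 - 1*237) + 4*(-2 + 4) = (217 - 237) + 4*2 = -20 + 8 = -12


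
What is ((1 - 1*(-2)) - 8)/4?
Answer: -5/4 ≈ -1.2500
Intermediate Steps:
((1 - 1*(-2)) - 8)/4 = ((1 + 2) - 8)/4 = (3 - 8)/4 = (1/4)*(-5) = -5/4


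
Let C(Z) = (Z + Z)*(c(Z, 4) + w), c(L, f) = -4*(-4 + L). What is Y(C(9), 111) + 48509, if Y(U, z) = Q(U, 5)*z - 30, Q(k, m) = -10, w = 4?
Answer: 47369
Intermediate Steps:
c(L, f) = 16 - 4*L
C(Z) = 2*Z*(20 - 4*Z) (C(Z) = (Z + Z)*((16 - 4*Z) + 4) = (2*Z)*(20 - 4*Z) = 2*Z*(20 - 4*Z))
Y(U, z) = -30 - 10*z (Y(U, z) = -10*z - 30 = -30 - 10*z)
Y(C(9), 111) + 48509 = (-30 - 10*111) + 48509 = (-30 - 1110) + 48509 = -1140 + 48509 = 47369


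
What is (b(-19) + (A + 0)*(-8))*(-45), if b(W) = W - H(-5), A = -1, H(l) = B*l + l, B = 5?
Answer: -855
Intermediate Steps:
H(l) = 6*l (H(l) = 5*l + l = 6*l)
b(W) = 30 + W (b(W) = W - 6*(-5) = W - 1*(-30) = W + 30 = 30 + W)
(b(-19) + (A + 0)*(-8))*(-45) = ((30 - 19) + (-1 + 0)*(-8))*(-45) = (11 - 1*(-8))*(-45) = (11 + 8)*(-45) = 19*(-45) = -855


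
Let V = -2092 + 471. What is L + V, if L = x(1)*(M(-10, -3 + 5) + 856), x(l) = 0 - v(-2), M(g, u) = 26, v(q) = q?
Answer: 143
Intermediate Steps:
V = -1621
x(l) = 2 (x(l) = 0 - 1*(-2) = 0 + 2 = 2)
L = 1764 (L = 2*(26 + 856) = 2*882 = 1764)
L + V = 1764 - 1621 = 143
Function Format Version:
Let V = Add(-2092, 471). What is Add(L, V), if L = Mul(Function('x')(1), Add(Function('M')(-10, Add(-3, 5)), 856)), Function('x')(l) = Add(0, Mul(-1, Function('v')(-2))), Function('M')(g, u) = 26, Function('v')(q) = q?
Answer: 143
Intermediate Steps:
V = -1621
Function('x')(l) = 2 (Function('x')(l) = Add(0, Mul(-1, -2)) = Add(0, 2) = 2)
L = 1764 (L = Mul(2, Add(26, 856)) = Mul(2, 882) = 1764)
Add(L, V) = Add(1764, -1621) = 143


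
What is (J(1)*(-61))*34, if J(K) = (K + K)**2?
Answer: -8296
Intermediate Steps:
J(K) = 4*K**2 (J(K) = (2*K)**2 = 4*K**2)
(J(1)*(-61))*34 = ((4*1**2)*(-61))*34 = ((4*1)*(-61))*34 = (4*(-61))*34 = -244*34 = -8296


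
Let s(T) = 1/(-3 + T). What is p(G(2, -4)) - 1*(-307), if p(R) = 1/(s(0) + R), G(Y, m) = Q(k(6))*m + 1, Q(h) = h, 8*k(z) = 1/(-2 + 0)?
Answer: 3389/11 ≈ 308.09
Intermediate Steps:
k(z) = -1/16 (k(z) = 1/(8*(-2 + 0)) = (⅛)/(-2) = (⅛)*(-½) = -1/16)
G(Y, m) = 1 - m/16 (G(Y, m) = -m/16 + 1 = 1 - m/16)
p(R) = 1/(-⅓ + R) (p(R) = 1/(1/(-3 + 0) + R) = 1/(1/(-3) + R) = 1/(-⅓ + R))
p(G(2, -4)) - 1*(-307) = 3/(-1 + 3*(1 - 1/16*(-4))) - 1*(-307) = 3/(-1 + 3*(1 + ¼)) + 307 = 3/(-1 + 3*(5/4)) + 307 = 3/(-1 + 15/4) + 307 = 3/(11/4) + 307 = 3*(4/11) + 307 = 12/11 + 307 = 3389/11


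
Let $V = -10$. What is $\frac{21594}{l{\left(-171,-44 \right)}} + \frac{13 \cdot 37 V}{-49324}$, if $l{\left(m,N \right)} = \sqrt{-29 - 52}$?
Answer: $\frac{2405}{24662} - \frac{7198 i}{3} \approx 0.097518 - 2399.3 i$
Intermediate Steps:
$l{\left(m,N \right)} = 9 i$ ($l{\left(m,N \right)} = \sqrt{-81} = 9 i$)
$\frac{21594}{l{\left(-171,-44 \right)}} + \frac{13 \cdot 37 V}{-49324} = \frac{21594}{9 i} + \frac{13 \cdot 37 \left(-10\right)}{-49324} = 21594 \left(- \frac{i}{9}\right) + 481 \left(-10\right) \left(- \frac{1}{49324}\right) = - \frac{7198 i}{3} - - \frac{2405}{24662} = - \frac{7198 i}{3} + \frac{2405}{24662} = \frac{2405}{24662} - \frac{7198 i}{3}$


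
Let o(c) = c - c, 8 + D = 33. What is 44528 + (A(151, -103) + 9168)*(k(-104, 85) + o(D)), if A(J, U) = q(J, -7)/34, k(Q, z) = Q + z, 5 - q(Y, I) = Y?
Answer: -2202901/17 ≈ -1.2958e+5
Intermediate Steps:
D = 25 (D = -8 + 33 = 25)
q(Y, I) = 5 - Y
o(c) = 0
A(J, U) = 5/34 - J/34 (A(J, U) = (5 - J)/34 = (5 - J)*(1/34) = 5/34 - J/34)
44528 + (A(151, -103) + 9168)*(k(-104, 85) + o(D)) = 44528 + ((5/34 - 1/34*151) + 9168)*((-104 + 85) + 0) = 44528 + ((5/34 - 151/34) + 9168)*(-19 + 0) = 44528 + (-73/17 + 9168)*(-19) = 44528 + (155783/17)*(-19) = 44528 - 2959877/17 = -2202901/17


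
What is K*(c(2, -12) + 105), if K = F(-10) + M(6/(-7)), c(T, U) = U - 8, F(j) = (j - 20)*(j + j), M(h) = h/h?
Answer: 51085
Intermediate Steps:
M(h) = 1
F(j) = 2*j*(-20 + j) (F(j) = (-20 + j)*(2*j) = 2*j*(-20 + j))
c(T, U) = -8 + U
K = 601 (K = 2*(-10)*(-20 - 10) + 1 = 2*(-10)*(-30) + 1 = 600 + 1 = 601)
K*(c(2, -12) + 105) = 601*((-8 - 12) + 105) = 601*(-20 + 105) = 601*85 = 51085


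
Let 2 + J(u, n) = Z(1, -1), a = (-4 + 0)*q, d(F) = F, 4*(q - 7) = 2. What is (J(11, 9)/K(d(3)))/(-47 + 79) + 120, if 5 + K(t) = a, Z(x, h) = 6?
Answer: 33599/280 ≈ 120.00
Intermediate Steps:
q = 15/2 (q = 7 + (¼)*2 = 7 + ½ = 15/2 ≈ 7.5000)
a = -30 (a = (-4 + 0)*(15/2) = -4*15/2 = -30)
J(u, n) = 4 (J(u, n) = -2 + 6 = 4)
K(t) = -35 (K(t) = -5 - 30 = -35)
(J(11, 9)/K(d(3)))/(-47 + 79) + 120 = (4/(-35))/(-47 + 79) + 120 = (4*(-1/35))/32 + 120 = -4/35*1/32 + 120 = -1/280 + 120 = 33599/280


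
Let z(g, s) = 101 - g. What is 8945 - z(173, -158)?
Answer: 9017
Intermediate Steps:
8945 - z(173, -158) = 8945 - (101 - 1*173) = 8945 - (101 - 173) = 8945 - 1*(-72) = 8945 + 72 = 9017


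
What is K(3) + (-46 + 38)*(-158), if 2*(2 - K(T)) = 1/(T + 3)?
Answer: 15191/12 ≈ 1265.9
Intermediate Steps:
K(T) = 2 - 1/(2*(3 + T)) (K(T) = 2 - 1/(2*(T + 3)) = 2 - 1/(2*(3 + T)))
K(3) + (-46 + 38)*(-158) = (11 + 4*3)/(2*(3 + 3)) + (-46 + 38)*(-158) = (½)*(11 + 12)/6 - 8*(-158) = (½)*(⅙)*23 + 1264 = 23/12 + 1264 = 15191/12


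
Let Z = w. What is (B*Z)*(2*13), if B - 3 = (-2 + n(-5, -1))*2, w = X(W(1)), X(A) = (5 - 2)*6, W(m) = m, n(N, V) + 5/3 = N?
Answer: -6708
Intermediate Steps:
n(N, V) = -5/3 + N
X(A) = 18 (X(A) = 3*6 = 18)
w = 18
B = -43/3 (B = 3 + (-2 + (-5/3 - 5))*2 = 3 + (-2 - 20/3)*2 = 3 - 26/3*2 = 3 - 52/3 = -43/3 ≈ -14.333)
Z = 18
(B*Z)*(2*13) = (-43/3*18)*(2*13) = -258*26 = -6708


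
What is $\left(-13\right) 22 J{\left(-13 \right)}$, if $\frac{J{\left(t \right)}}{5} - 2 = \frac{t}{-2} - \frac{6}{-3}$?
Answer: $-15015$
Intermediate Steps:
$J{\left(t \right)} = 20 - \frac{5 t}{2}$ ($J{\left(t \right)} = 10 + 5 \left(\frac{t}{-2} - \frac{6}{-3}\right) = 10 + 5 \left(t \left(- \frac{1}{2}\right) - -2\right) = 10 + 5 \left(- \frac{t}{2} + 2\right) = 10 + 5 \left(2 - \frac{t}{2}\right) = 10 - \left(-10 + \frac{5 t}{2}\right) = 20 - \frac{5 t}{2}$)
$\left(-13\right) 22 J{\left(-13 \right)} = \left(-13\right) 22 \left(20 - - \frac{65}{2}\right) = - 286 \left(20 + \frac{65}{2}\right) = \left(-286\right) \frac{105}{2} = -15015$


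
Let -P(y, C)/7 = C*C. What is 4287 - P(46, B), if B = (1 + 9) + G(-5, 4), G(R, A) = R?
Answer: 4462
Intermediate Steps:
B = 5 (B = (1 + 9) - 5 = 10 - 5 = 5)
P(y, C) = -7*C**2 (P(y, C) = -7*C*C = -7*C**2)
4287 - P(46, B) = 4287 - (-7)*5**2 = 4287 - (-7)*25 = 4287 - 1*(-175) = 4287 + 175 = 4462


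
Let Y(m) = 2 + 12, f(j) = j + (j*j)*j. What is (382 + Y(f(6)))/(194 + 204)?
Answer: 198/199 ≈ 0.99498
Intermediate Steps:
f(j) = j + j³ (f(j) = j + j²*j = j + j³)
Y(m) = 14
(382 + Y(f(6)))/(194 + 204) = (382 + 14)/(194 + 204) = 396/398 = 396*(1/398) = 198/199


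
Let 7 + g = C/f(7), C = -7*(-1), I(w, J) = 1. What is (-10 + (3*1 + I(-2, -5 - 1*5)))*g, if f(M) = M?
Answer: 36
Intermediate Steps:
C = 7
g = -6 (g = -7 + 7/7 = -7 + 7*(⅐) = -7 + 1 = -6)
(-10 + (3*1 + I(-2, -5 - 1*5)))*g = (-10 + (3*1 + 1))*(-6) = (-10 + (3 + 1))*(-6) = (-10 + 4)*(-6) = -6*(-6) = 36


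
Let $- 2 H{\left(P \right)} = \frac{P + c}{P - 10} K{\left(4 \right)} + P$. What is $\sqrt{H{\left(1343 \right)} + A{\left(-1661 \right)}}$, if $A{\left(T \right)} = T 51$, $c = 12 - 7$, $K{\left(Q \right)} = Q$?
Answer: $\frac{3 i \sqrt{67430586138}}{2666} \approx 292.21 i$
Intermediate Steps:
$c = 5$
$A{\left(T \right)} = 51 T$
$H{\left(P \right)} = - \frac{P}{2} - \frac{2 \left(5 + P\right)}{-10 + P}$ ($H{\left(P \right)} = - \frac{\frac{P + 5}{P - 10} \cdot 4 + P}{2} = - \frac{\frac{5 + P}{-10 + P} 4 + P}{2} = - \frac{\frac{4 \left(5 + P\right)}{-10 + P} + P}{2} = - \frac{P + \frac{4 \left(5 + P\right)}{-10 + P}}{2} = - \frac{P}{2} - \frac{2 \left(5 + P\right)}{-10 + P}$)
$\sqrt{H{\left(1343 \right)} + A{\left(-1661 \right)}} = \sqrt{\frac{-20 - 1343^{2} + 6 \cdot 1343}{2 \left(-10 + 1343\right)} + 51 \left(-1661\right)} = \sqrt{\frac{-20 - 1803649 + 8058}{2 \cdot 1333} - 84711} = \sqrt{\frac{1}{2} \cdot \frac{1}{1333} \left(-20 - 1803649 + 8058\right) - 84711} = \sqrt{\frac{1}{2} \cdot \frac{1}{1333} \left(-1795611\right) - 84711} = \sqrt{- \frac{1795611}{2666} - 84711} = \sqrt{- \frac{227635137}{2666}} = \frac{3 i \sqrt{67430586138}}{2666}$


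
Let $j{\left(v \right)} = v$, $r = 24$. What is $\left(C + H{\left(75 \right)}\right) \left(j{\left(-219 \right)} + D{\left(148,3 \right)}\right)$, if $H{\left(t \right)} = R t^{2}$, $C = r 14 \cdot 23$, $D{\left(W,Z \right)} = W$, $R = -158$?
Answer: $62552562$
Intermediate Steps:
$C = 7728$ ($C = 24 \cdot 14 \cdot 23 = 336 \cdot 23 = 7728$)
$H{\left(t \right)} = - 158 t^{2}$
$\left(C + H{\left(75 \right)}\right) \left(j{\left(-219 \right)} + D{\left(148,3 \right)}\right) = \left(7728 - 158 \cdot 75^{2}\right) \left(-219 + 148\right) = \left(7728 - 888750\right) \left(-71\right) = \left(-881022\right) \left(-71\right) = 62552562$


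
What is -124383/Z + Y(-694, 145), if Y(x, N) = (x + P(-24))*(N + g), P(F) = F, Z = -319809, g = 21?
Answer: -1815108129/15229 ≈ -1.1919e+5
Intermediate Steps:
Y(x, N) = (-24 + x)*(21 + N) (Y(x, N) = (x - 24)*(N + 21) = (-24 + x)*(21 + N))
-124383/Z + Y(-694, 145) = -124383/(-319809) + (-504 - 24*145 + 21*(-694) + 145*(-694)) = -124383*(-1/319809) + (-504 - 3480 - 14574 - 100630) = 5923/15229 - 119188 = -1815108129/15229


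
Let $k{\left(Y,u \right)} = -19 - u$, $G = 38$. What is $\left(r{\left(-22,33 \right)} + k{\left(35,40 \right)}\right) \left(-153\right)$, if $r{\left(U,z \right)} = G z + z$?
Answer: $-187884$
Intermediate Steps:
$r{\left(U,z \right)} = 39 z$ ($r{\left(U,z \right)} = 38 z + z = 39 z$)
$\left(r{\left(-22,33 \right)} + k{\left(35,40 \right)}\right) \left(-153\right) = \left(39 \cdot 33 - 59\right) \left(-153\right) = \left(1287 - 59\right) \left(-153\right) = 1228 \left(-153\right) = -187884$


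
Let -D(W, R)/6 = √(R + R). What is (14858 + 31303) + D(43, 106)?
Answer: 46161 - 12*√53 ≈ 46074.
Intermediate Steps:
D(W, R) = -6*√2*√R (D(W, R) = -6*√(R + R) = -6*√2*√R)
(14858 + 31303) + D(43, 106) = (14858 + 31303) - 6*√2*√106 = 46161 - 12*√53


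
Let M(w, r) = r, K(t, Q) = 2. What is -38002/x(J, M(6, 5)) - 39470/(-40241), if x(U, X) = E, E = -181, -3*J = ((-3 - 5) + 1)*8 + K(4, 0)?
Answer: 1536382552/7283621 ≈ 210.94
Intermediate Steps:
J = 18 (J = -(((-3 - 5) + 1)*8 + 2)/3 = -((-8 + 1)*8 + 2)/3 = -(-7*8 + 2)/3 = -(-56 + 2)/3 = -1/3*(-54) = 18)
x(U, X) = -181
-38002/x(J, M(6, 5)) - 39470/(-40241) = -38002/(-181) - 39470/(-40241) = -38002*(-1/181) - 39470*(-1/40241) = 38002/181 + 39470/40241 = 1536382552/7283621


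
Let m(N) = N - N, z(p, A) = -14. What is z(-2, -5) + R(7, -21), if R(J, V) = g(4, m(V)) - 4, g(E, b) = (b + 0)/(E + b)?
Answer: -18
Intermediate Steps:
m(N) = 0
g(E, b) = b/(E + b)
R(J, V) = -4 (R(J, V) = 0/(4 + 0) - 4 = 0/4 - 4 = 0*(¼) - 4 = 0 - 4 = -4)
z(-2, -5) + R(7, -21) = -14 - 4 = -18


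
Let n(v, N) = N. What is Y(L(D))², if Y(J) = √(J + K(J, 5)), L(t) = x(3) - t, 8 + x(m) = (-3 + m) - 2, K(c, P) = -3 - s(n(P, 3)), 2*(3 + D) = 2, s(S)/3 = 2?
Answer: -17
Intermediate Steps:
s(S) = 6 (s(S) = 3*2 = 6)
D = -2 (D = -3 + (½)*2 = -3 + 1 = -2)
K(c, P) = -9 (K(c, P) = -3 - 1*6 = -3 - 6 = -9)
x(m) = -13 + m (x(m) = -8 + ((-3 + m) - 2) = -8 + (-5 + m) = -13 + m)
L(t) = -10 - t (L(t) = (-13 + 3) - t = -10 - t)
Y(J) = √(-9 + J) (Y(J) = √(J - 9) = √(-9 + J))
Y(L(D))² = (√(-9 + (-10 - 1*(-2))))² = (√(-9 + (-10 + 2)))² = (√(-9 - 8))² = (√(-17))² = (I*√17)² = -17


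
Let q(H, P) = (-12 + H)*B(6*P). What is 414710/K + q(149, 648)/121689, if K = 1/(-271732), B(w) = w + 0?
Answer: -507893729564312/4507 ≈ -1.1269e+11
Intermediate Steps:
B(w) = w
q(H, P) = 6*P*(-12 + H) (q(H, P) = (-12 + H)*(6*P) = 6*P*(-12 + H))
K = -1/271732 ≈ -3.6801e-6
414710/K + q(149, 648)/121689 = 414710/(-1/271732) + (6*648*(-12 + 149))/121689 = 414710*(-271732) + (6*648*137)*(1/121689) = -112689977720 + 532656*(1/121689) = -112689977720 + 19728/4507 = -507893729564312/4507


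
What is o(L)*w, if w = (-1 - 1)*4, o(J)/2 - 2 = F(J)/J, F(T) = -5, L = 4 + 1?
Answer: -16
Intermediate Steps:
L = 5
o(J) = 4 - 10/J (o(J) = 4 + 2*(-5/J) = 4 - 10/J)
w = -8 (w = -2*4 = -8)
o(L)*w = (4 - 10/5)*(-8) = (4 - 10*1/5)*(-8) = (4 - 2)*(-8) = 2*(-8) = -16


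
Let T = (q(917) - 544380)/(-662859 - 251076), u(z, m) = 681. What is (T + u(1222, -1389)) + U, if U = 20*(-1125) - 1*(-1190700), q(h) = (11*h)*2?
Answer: 1068281780941/913935 ≈ 1.1689e+6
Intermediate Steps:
q(h) = 22*h
U = 1168200 (U = -22500 + 1190700 = 1168200)
T = 524206/913935 (T = (22*917 - 544380)/(-662859 - 251076) = (20174 - 544380)/(-913935) = -524206*(-1/913935) = 524206/913935 ≈ 0.57357)
(T + u(1222, -1389)) + U = (524206/913935 + 681) + 1168200 = 622913941/913935 + 1168200 = 1068281780941/913935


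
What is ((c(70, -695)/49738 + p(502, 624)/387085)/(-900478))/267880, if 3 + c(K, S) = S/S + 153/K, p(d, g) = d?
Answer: -5393309/1000282650834441728320 ≈ -5.3918e-15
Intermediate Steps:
c(K, S) = -2 + 153/K (c(K, S) = -3 + (S/S + 153/K) = -3 + (1 + 153/K) = -2 + 153/K)
((c(70, -695)/49738 + p(502, 624)/387085)/(-900478))/267880 = (((-2 + 153/70)/49738 + 502/387085)/(-900478))/267880 = (((-2 + 153*(1/70))*(1/49738) + 502*(1/387085))*(-1/900478))*(1/267880) = (((-2 + 153/70)*(1/49738) + 502/387085)*(-1/900478))*(1/267880) = (((13/70)*(1/49738) + 502/387085)*(-1/900478))*(1/267880) = ((1/267820 + 502/387085)*(-1/900478))*(1/267880) = ((5393309/4146764188)*(-1/900478))*(1/267880) = -5393309/3734069922481864*1/267880 = -5393309/1000282650834441728320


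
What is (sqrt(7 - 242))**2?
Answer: -235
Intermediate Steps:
(sqrt(7 - 242))**2 = (sqrt(-235))**2 = (I*sqrt(235))**2 = -235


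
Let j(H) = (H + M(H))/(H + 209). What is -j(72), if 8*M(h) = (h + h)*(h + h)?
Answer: -2664/281 ≈ -9.4804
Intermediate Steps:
M(h) = h²/2 (M(h) = ((h + h)*(h + h))/8 = ((2*h)*(2*h))/8 = (4*h²)/8 = h²/2)
j(H) = (H + H²/2)/(209 + H) (j(H) = (H + H²/2)/(H + 209) = (H + H²/2)/(209 + H))
-j(72) = -72*(2 + 72)/(2*(209 + 72)) = -72*74/(2*281) = -1*2664/281 = -2664/281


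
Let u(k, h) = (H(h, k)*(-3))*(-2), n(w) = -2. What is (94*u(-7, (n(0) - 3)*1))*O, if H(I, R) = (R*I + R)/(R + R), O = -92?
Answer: 103776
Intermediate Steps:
H(I, R) = (R + I*R)/(2*R) (H(I, R) = (I*R + R)/((2*R)) = (R + I*R)*(1/(2*R)) = (R + I*R)/(2*R))
u(k, h) = 3 + 3*h (u(k, h) = ((½ + h/2)*(-3))*(-2) = (-3/2 - 3*h/2)*(-2) = 3 + 3*h)
(94*u(-7, (n(0) - 3)*1))*O = (94*(3 + 3*((-2 - 3)*1)))*(-92) = (94*(3 + 3*(-5*1)))*(-92) = (94*(3 + 3*(-5)))*(-92) = (94*(3 - 15))*(-92) = (94*(-12))*(-92) = -1128*(-92) = 103776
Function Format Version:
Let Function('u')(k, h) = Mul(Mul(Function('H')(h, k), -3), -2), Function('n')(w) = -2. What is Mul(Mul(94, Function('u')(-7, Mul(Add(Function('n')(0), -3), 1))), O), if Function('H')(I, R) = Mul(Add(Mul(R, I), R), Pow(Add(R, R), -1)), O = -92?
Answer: 103776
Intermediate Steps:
Function('H')(I, R) = Mul(Rational(1, 2), Pow(R, -1), Add(R, Mul(I, R))) (Function('H')(I, R) = Mul(Add(Mul(I, R), R), Pow(Mul(2, R), -1)) = Mul(Add(R, Mul(I, R)), Mul(Rational(1, 2), Pow(R, -1))) = Mul(Rational(1, 2), Pow(R, -1), Add(R, Mul(I, R))))
Function('u')(k, h) = Add(3, Mul(3, h)) (Function('u')(k, h) = Mul(Mul(Add(Rational(1, 2), Mul(Rational(1, 2), h)), -3), -2) = Mul(Add(Rational(-3, 2), Mul(Rational(-3, 2), h)), -2) = Add(3, Mul(3, h)))
Mul(Mul(94, Function('u')(-7, Mul(Add(Function('n')(0), -3), 1))), O) = Mul(Mul(94, Add(3, Mul(3, Mul(Add(-2, -3), 1)))), -92) = Mul(Mul(94, Add(3, Mul(3, Mul(-5, 1)))), -92) = Mul(Mul(94, Add(3, Mul(3, -5))), -92) = Mul(Mul(94, Add(3, -15)), -92) = Mul(Mul(94, -12), -92) = Mul(-1128, -92) = 103776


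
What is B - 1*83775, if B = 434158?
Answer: 350383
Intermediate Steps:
B - 1*83775 = 434158 - 1*83775 = 434158 - 83775 = 350383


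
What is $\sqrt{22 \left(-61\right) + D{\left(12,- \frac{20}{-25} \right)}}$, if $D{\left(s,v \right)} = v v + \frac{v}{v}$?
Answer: $\frac{i \sqrt{33509}}{5} \approx 36.611 i$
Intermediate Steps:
$D{\left(s,v \right)} = 1 + v^{2}$ ($D{\left(s,v \right)} = v^{2} + 1 = 1 + v^{2}$)
$\sqrt{22 \left(-61\right) + D{\left(12,- \frac{20}{-25} \right)}} = \sqrt{22 \left(-61\right) + \left(1 + \left(- \frac{20}{-25}\right)^{2}\right)} = \sqrt{-1342 + \left(1 + \left(\left(-20\right) \left(- \frac{1}{25}\right)\right)^{2}\right)} = \sqrt{-1342 + \left(1 + \left(\frac{4}{5}\right)^{2}\right)} = \sqrt{-1342 + \left(1 + \frac{16}{25}\right)} = \sqrt{-1342 + \frac{41}{25}} = \sqrt{- \frac{33509}{25}} = \frac{i \sqrt{33509}}{5}$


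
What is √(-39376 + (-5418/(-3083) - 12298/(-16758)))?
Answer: I*√59579514428862811/1230117 ≈ 198.43*I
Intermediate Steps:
√(-39376 + (-5418/(-3083) - 12298/(-16758))) = √(-39376 + (-5418*(-1/3083) - 12298*(-1/16758))) = √(-39376 + (5418/3083 + 6149/8379)) = √(-39376 + 64354789/25832457) = √(-1017114472043/25832457) = I*√59579514428862811/1230117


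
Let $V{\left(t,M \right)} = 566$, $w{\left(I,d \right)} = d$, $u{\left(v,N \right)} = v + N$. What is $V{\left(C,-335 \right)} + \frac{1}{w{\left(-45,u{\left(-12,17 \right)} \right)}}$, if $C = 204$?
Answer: $\frac{2831}{5} \approx 566.2$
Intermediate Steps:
$u{\left(v,N \right)} = N + v$
$V{\left(C,-335 \right)} + \frac{1}{w{\left(-45,u{\left(-12,17 \right)} \right)}} = 566 + \frac{1}{17 - 12} = 566 + \frac{1}{5} = \frac{2831}{5}$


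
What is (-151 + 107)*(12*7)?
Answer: -3696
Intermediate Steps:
(-151 + 107)*(12*7) = -44*84 = -3696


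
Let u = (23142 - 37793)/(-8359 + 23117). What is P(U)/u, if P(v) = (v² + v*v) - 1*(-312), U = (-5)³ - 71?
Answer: -1138491152/14651 ≈ -77707.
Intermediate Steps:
U = -196 (U = -125 - 71 = -196)
P(v) = 312 + 2*v² (P(v) = (v² + v²) + 312 = 2*v² + 312 = 312 + 2*v²)
u = -14651/14758 ≈ -0.99275
P(U)/u = (312 + 2*(-196)²)/(-14651/14758) = (312 + 2*38416)*(-14758/14651) = (312 + 76832)*(-14758/14651) = 77144*(-14758/14651) = -1138491152/14651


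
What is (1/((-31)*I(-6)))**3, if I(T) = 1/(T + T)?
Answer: 1728/29791 ≈ 0.058004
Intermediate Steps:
I(T) = 1/(2*T)
(1/((-31)*I(-6)))**3 = (1/((-31)*(((1/2)/(-6)))))**3 = (-1/(31*((1/2)*(-1/6))))**3 = (-1/(31*(-1/12)))**3 = (-1/31*(-12))**3 = (12/31)**3 = 1728/29791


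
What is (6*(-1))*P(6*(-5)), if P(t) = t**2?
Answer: -5400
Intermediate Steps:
(6*(-1))*P(6*(-5)) = (6*(-1))*(6*(-5))**2 = -6*(-30)**2 = -6*900 = -5400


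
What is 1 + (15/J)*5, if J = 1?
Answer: 76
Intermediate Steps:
1 + (15/J)*5 = 1 + (15/1)*5 = 1 + (15*1)*5 = 1 + 15*5 = 1 + 75 = 76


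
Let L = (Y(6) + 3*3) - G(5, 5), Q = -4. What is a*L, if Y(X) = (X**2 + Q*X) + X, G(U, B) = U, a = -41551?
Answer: -914122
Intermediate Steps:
Y(X) = X**2 - 3*X (Y(X) = (X**2 - 4*X) + X = X**2 - 3*X)
L = 22 (L = (6*(-3 + 6) + 3*3) - 1*5 = (6*3 + 9) - 5 = (18 + 9) - 5 = 27 - 5 = 22)
a*L = -41551*22 = -914122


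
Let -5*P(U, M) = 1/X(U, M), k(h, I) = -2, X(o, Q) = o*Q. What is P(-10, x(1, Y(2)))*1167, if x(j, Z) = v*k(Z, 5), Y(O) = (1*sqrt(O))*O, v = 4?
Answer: -1167/400 ≈ -2.9175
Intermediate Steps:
X(o, Q) = Q*o
Y(O) = O**(3/2) (Y(O) = sqrt(O)*O = O**(3/2))
x(j, Z) = -8 (x(j, Z) = 4*(-2) = -8)
P(U, M) = -1/(5*M*U) (P(U, M) = -1/(M*U)/5 = -1/(5*M*U))
P(-10, x(1, Y(2)))*1167 = -1/5/(-8*(-10))*1167 = -1/5*(-1/8)*(-1/10)*1167 = -1/400*1167 = -1167/400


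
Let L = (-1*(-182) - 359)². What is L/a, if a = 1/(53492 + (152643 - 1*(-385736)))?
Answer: 18542726559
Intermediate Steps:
L = 31329 (L = (182 - 359)² = (-177)² = 31329)
a = 1/591871 (a = 1/(53492 + (152643 + 385736)) = 1/(53492 + 538379) = 1/591871 ≈ 1.6896e-6)
L/a = 31329/(1/591871) = 31329*591871 = 18542726559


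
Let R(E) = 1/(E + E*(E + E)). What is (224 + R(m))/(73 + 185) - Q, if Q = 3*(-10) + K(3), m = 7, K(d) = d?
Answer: 17557/630 ≈ 27.868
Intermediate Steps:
R(E) = 1/(E + 2*E²) (R(E) = 1/(E + E*(2*E)) = 1/(E + 2*E²))
Q = -27 (Q = 3*(-10) + 3 = -30 + 3 = -27)
(224 + R(m))/(73 + 185) - Q = (224 + 1/(7*(1 + 2*7)))/(73 + 185) - 1*(-27) = (224 + 1/(7*(1 + 14)))/258 + 27 = (224 + (⅐)/15)*(1/258) + 27 = (224 + (⅐)*(1/15))*(1/258) + 27 = (224 + 1/105)*(1/258) + 27 = (23521/105)*(1/258) + 27 = 547/630 + 27 = 17557/630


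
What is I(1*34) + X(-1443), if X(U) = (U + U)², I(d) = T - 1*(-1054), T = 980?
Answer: 8331030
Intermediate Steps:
I(d) = 2034 (I(d) = 980 - 1*(-1054) = 980 + 1054 = 2034)
X(U) = 4*U² (X(U) = (2*U)² = 4*U²)
I(1*34) + X(-1443) = 2034 + 4*(-1443)² = 2034 + 4*2082249 = 2034 + 8328996 = 8331030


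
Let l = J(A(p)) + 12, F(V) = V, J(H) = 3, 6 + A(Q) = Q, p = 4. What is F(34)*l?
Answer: 510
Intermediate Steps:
A(Q) = -6 + Q
l = 15 (l = 3 + 12 = 15)
F(34)*l = 34*15 = 510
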